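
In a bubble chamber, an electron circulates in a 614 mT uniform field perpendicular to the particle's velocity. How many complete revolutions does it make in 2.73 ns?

N = 46

T = 2πm/(qB) = 2π(9.11×10^-31) / [(1×1.60×10^-19)(0.614)] = 5.8265×10^-11 s.
N = t/T = 2.73×10^-9 / 5.8265×10^-11 ≈ 46.85, so 46 complete revolutions.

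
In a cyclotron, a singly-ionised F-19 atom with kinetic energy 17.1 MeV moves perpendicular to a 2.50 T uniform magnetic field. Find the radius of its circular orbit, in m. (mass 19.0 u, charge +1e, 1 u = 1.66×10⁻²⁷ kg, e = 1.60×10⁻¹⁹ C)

Convert the energy: K = 17.1 MeV = 2.74×10^-12 J.
v = √(2K/m) = √(2·2.74×10^-12/3.15×10^-26) = 1.32×10^7 m/s.
r = mv/(qB) = (3.15×10^-26)(1.32×10^7) / [(1×1.60×10^-19)(2.50)] = 1.04 m.

r ≈ 1.04 m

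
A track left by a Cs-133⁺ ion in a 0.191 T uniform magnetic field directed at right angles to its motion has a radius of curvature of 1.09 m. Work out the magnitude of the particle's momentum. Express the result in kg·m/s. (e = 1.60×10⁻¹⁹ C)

Since qvB = mv²/r, the momentum p = mv = qBr.
p = (1×1.60×10^-19)(0.191)(1.09) = 3.33×10^-20 kg·m/s.

p ≈ 3.33×10^-20 kg·m/s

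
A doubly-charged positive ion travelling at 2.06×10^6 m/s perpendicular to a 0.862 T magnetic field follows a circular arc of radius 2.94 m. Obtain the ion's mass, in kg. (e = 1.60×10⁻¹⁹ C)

qvB = mv²/r ⇒ m = qBr/v.
m = (2×1.60×10^-19)(0.862)(2.94) / (2.06×10^6) = 3.94×10^-25 kg.

m ≈ 3.94×10^-25 kg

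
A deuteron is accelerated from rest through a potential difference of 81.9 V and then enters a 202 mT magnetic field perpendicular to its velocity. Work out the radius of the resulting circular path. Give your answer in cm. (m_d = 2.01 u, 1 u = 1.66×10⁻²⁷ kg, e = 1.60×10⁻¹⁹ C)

The kinetic energy gained is K = qV = (1×1.60×10^-19)(81.9) = 1.31×10^-17 J.
v = √(2K/m) = 8.86×10^4 m/s.
r = mv/(qB) = (3.34×10^-27)(8.86×10^4) / [(1×1.60×10^-19)(0.202)] = 9.15×10^-3 m.

r ≈ 0.915 cm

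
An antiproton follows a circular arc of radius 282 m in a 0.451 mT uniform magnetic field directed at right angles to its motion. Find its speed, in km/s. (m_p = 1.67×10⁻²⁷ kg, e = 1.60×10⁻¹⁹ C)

v ≈ 12200 km/s

From qvB = mv²/r, v = qBr/m.
v = (1×1.60×10^-19)(4.51×10^-4)(282) / (1.67×10^-27) = 1.22×10^7 m/s.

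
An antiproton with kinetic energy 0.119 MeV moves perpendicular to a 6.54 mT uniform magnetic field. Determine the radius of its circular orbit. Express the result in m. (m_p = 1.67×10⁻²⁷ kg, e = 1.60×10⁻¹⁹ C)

Convert the energy: K = 0.119 MeV = 1.90×10^-14 J.
v = √(2K/m) = √(2·1.90×10^-14/1.67×10^-27) = 4.78×10^6 m/s.
r = mv/(qB) = (1.67×10^-27)(4.78×10^6) / [(1×1.60×10^-19)(6.54×10^-3)] = 7.62 m.

r ≈ 7.62 m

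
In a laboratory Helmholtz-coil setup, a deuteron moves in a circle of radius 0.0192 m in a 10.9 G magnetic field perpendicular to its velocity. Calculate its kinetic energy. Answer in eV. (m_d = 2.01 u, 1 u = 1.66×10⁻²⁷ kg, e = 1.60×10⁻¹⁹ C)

v = qBr/m = (1×1.60×10^-19)(1.09×10^-3)(0.0192) / (3.34×10^-27) = 1000 m/s.
K = ½mv² = 0.5·(3.34×10^-27)·(1000)² = 1.68×10^-21 J = 0.0105 eV.

K ≈ 0.0105 eV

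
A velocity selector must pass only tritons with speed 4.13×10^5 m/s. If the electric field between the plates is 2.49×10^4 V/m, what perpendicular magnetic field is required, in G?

B ≈ 603 G

qE = qvB ⇒ B = E/v = (2.49×10^4) / (4.13×10^5) = 0.0603 T.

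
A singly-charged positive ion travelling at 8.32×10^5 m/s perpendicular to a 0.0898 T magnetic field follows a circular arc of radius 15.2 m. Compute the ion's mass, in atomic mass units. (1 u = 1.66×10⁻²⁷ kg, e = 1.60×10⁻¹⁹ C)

m ≈ 158 u

qvB = mv²/r ⇒ m = qBr/v.
m = (1×1.60×10^-19)(0.0898)(15.2) / (8.32×10^5) = 2.62×10^-25 kg = 158 u.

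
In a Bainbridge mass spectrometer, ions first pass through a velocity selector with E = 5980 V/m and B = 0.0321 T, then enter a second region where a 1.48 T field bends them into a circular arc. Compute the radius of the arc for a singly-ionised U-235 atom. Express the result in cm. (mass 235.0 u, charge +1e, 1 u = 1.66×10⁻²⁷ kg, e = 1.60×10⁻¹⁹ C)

r ≈ 30.7 cm

The selector passes v = E/B = 5980/0.0321 = 1.86×10^5 m/s.
In the deflection region, r = mv/(qB₂) = (3.90×10^-25)(1.86×10^5) / [(1×1.60×10^-19)(1.48)] = 0.307 m.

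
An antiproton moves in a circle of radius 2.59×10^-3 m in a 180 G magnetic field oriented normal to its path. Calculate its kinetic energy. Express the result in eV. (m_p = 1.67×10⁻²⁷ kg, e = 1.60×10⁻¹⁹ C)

v = qBr/m = (1×1.60×10^-19)(0.0180)(2.59×10^-3) / (1.67×10^-27) = 4470 m/s.
K = ½mv² = 0.5·(1.67×10^-27)·(4470)² = 1.67×10^-20 J = 0.104 eV.

K ≈ 0.104 eV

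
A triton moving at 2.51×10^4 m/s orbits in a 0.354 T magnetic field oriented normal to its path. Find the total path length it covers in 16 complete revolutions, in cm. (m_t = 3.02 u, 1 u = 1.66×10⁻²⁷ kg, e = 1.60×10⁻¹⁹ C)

L ≈ 22.3 cm

r = mv/(qB) = 2.22×10^-3 m, so one revolution covers 2πr = 0.0140 m.
In 16 revolutions: L = 16·2πr = 0.223 m.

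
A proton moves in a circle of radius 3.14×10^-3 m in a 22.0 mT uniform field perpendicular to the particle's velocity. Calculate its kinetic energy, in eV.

K ≈ 0.229 eV

v = qBr/m = (1×1.60×10^-19)(0.0220)(3.14×10^-3) / (1.67×10^-27) = 6620 m/s.
K = ½mv² = 0.5·(1.67×10^-27)·(6620)² = 3.66×10^-20 J = 0.229 eV.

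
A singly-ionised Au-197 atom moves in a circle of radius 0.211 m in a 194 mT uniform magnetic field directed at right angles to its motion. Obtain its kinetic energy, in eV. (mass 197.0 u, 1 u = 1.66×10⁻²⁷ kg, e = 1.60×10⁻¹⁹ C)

K ≈ 410 eV

v = qBr/m = (1×1.60×10^-19)(0.194)(0.211) / (3.27×10^-25) = 2.00×10^4 m/s.
K = ½mv² = 0.5·(3.27×10^-25)·(2.00×10^4)² = 6.56×10^-17 J = 410 eV.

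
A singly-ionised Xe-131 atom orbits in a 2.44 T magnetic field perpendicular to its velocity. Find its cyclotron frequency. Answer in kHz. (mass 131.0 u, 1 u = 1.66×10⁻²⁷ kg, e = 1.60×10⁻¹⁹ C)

f ≈ 286 kHz

f = qB/(2πm) = (1×1.60×10^-19)(2.44) / [2π(2.17×10^-25)] = 2.86×10^5 Hz.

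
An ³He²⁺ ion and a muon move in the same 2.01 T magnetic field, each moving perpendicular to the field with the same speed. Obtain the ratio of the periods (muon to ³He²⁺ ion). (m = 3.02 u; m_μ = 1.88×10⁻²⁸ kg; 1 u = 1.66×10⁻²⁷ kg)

ratio ≈ 0.0750

T = 2πm/(qB) is independent of speed, so T₂/T₁ = (m₂/q₂)/(m₁/q₁).
T_{muon}/T_{³He²⁺ ion} = (1.88×10^-28/1e) / (5.01×10^-27/2e) = 0.0750.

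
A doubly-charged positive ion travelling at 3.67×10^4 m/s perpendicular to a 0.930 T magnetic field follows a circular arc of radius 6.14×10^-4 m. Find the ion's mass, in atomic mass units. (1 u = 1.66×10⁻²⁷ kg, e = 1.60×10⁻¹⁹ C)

qvB = mv²/r ⇒ m = qBr/v.
m = (2×1.60×10^-19)(0.930)(6.14×10^-4) / (3.67×10^4) = 4.98×10^-27 kg = 3.00 u.

m ≈ 3.00 u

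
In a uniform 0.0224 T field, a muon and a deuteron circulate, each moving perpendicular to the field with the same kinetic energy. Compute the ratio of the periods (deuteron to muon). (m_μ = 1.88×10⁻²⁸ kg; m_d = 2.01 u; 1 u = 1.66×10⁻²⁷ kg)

T = 2πm/(qB) is independent of speed, so T₂/T₁ = (m₂/q₂)/(m₁/q₁).
T_{deuteron}/T_{muon} = (3.34×10^-27/1e) / (1.88×10^-28/1e) = 17.7.

ratio ≈ 17.7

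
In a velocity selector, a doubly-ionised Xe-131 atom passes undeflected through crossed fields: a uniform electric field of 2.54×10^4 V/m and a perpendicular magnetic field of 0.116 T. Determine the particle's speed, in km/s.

For zero net force, qE = qvB, so v = E/B.
v = (2.54×10^4) / (0.116) = 2.19×10^5 m/s.

v ≈ 219 km/s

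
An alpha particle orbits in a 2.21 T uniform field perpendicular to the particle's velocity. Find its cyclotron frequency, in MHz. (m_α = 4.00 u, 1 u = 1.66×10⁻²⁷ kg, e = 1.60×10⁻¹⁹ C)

f = qB/(2πm) = (2×1.60×10^-19)(2.21) / [2π(6.64×10^-27)] = 1.70×10^7 Hz.

f ≈ 17.0 MHz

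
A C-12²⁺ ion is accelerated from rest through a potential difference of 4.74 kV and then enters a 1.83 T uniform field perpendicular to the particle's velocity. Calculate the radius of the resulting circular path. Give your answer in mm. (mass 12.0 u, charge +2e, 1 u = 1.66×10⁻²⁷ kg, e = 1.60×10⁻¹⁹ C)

The kinetic energy gained is K = qV = (2×1.60×10^-19)(4740) = 1.52×10^-15 J.
v = √(2K/m) = 3.90×10^5 m/s.
r = mv/(qB) = (1.99×10^-26)(3.90×10^5) / [(2×1.60×10^-19)(1.83)] = 0.0133 m.

r ≈ 13.3 mm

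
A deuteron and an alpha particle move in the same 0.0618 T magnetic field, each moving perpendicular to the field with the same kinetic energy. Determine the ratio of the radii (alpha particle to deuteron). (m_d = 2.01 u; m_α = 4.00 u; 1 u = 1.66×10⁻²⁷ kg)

r = √(2mK)/(qB) ⇒ at equal K, r ∝ √m/q.
r_{alpha particle}/r_{deuteron} = 0.705.

ratio ≈ 0.705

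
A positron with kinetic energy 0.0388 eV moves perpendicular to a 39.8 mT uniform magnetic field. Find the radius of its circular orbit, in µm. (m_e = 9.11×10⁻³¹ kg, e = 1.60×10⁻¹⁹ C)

Convert the energy: K = 0.0388 eV = 6.21×10^-21 J.
v = √(2K/m) = √(2·6.21×10^-21/9.11×10^-31) = 1.17×10^5 m/s.
r = mv/(qB) = (9.11×10^-31)(1.17×10^5) / [(1×1.60×10^-19)(0.0398)] = 1.67×10^-5 m.

r ≈ 16.7 µm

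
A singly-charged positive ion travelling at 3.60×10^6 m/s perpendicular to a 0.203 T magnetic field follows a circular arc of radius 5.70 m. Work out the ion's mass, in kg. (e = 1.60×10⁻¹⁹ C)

m ≈ 5.14×10^-26 kg

qvB = mv²/r ⇒ m = qBr/v.
m = (1×1.60×10^-19)(0.203)(5.70) / (3.60×10^6) = 5.14×10^-26 kg.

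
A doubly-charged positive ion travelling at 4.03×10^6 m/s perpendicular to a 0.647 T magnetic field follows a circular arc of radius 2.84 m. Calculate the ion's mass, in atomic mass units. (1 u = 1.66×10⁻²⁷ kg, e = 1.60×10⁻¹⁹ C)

m ≈ 87.9 u

qvB = mv²/r ⇒ m = qBr/v.
m = (2×1.60×10^-19)(0.647)(2.84) / (4.03×10^6) = 1.46×10^-25 kg = 87.9 u.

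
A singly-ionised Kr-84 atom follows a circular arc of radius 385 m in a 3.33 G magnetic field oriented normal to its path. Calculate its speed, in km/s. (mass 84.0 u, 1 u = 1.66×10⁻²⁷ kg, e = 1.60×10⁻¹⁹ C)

v ≈ 147 km/s

From qvB = mv²/r, v = qBr/m.
v = (1×1.60×10^-19)(3.33×10^-4)(385) / (1.39×10^-25) = 1.47×10^5 m/s.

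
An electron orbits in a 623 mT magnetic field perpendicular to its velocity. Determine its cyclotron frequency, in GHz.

f = qB/(2πm) = (1×1.60×10^-19)(0.623) / [2π(9.11×10^-31)] = 1.74×10^10 Hz.

f ≈ 17.4 GHz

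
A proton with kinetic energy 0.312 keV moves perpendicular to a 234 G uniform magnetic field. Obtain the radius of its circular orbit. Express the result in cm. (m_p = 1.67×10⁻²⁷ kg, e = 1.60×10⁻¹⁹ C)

Convert the energy: K = 0.312 keV = 4.99×10^-17 J.
v = √(2K/m) = √(2·4.99×10^-17/1.67×10^-27) = 2.45×10^5 m/s.
r = mv/(qB) = (1.67×10^-27)(2.45×10^5) / [(1×1.60×10^-19)(0.0234)] = 0.109 m.

r ≈ 10.9 cm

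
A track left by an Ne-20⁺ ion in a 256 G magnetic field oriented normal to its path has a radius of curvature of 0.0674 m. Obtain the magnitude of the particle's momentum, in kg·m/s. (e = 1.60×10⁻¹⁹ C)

p ≈ 2.76×10^-22 kg·m/s

Since qvB = mv²/r, the momentum p = mv = qBr.
p = (1×1.60×10^-19)(0.0256)(0.0674) = 2.76×10^-22 kg·m/s.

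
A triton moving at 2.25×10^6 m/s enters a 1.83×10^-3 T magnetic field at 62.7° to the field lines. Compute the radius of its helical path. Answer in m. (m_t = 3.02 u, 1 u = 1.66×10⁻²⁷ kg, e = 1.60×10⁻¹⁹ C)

Only the perpendicular component v⊥ = v sin62.7° = 2.00×10^6 m/s is bent by the field.
r = m v⊥ /(qB) = (5.01×10^-27)(2.00×10^6) / [(1×1.60×10^-19)(1.83×10^-3)] = 34.2 m.

r ≈ 34.2 m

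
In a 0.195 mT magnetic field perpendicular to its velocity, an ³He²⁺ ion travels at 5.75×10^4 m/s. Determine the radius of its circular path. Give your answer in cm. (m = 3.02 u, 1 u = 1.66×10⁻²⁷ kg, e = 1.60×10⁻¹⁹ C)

The magnetic force provides the centripetal force: qvB = mv²/r, so r = mv/(qB).
r = (5.01×10^-27 kg)(5.75×10^4 m/s) / [(2×1.60×10^-19 C)(1.95×10^-4 T)] = 4.62 m.

r ≈ 462 cm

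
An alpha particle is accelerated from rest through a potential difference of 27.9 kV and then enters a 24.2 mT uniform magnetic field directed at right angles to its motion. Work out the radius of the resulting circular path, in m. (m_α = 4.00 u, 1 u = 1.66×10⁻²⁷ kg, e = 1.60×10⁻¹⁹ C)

r ≈ 1.41 m

The kinetic energy gained is K = qV = (2×1.60×10^-19)(2.79×10^4) = 8.93×10^-15 J.
v = √(2K/m) = 1.64×10^6 m/s.
r = mv/(qB) = (6.64×10^-27)(1.64×10^6) / [(2×1.60×10^-19)(0.0242)] = 1.41 m.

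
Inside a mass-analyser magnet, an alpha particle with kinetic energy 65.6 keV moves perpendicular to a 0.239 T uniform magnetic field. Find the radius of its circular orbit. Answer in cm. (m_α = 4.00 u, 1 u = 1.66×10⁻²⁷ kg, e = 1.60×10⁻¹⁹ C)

r ≈ 15.4 cm

Convert the energy: K = 65.6 keV = 1.05×10^-14 J.
v = √(2K/m) = √(2·1.05×10^-14/6.64×10^-27) = 1.78×10^6 m/s.
r = mv/(qB) = (6.64×10^-27)(1.78×10^6) / [(2×1.60×10^-19)(0.239)] = 0.154 m.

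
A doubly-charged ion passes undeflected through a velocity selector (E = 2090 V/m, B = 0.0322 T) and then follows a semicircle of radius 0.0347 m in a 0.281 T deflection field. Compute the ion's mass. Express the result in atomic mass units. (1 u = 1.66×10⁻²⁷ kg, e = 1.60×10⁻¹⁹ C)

m ≈ 29.0 u

v = E/B₁ = 6.49×10^4 m/s.
From r = mv/(qB₂), m = qB₂r/v = (2×1.60×10^-19)(0.281)(0.0347) / (6.49×10^4) = 4.81×10^-26 kg.
In atomic mass units: m = 4.81×10^-26 / 1.66×10^-27 = 29.0 u.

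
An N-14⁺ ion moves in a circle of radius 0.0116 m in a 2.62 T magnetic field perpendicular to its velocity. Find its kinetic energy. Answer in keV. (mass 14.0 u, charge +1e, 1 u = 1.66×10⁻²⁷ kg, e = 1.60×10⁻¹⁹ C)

K ≈ 3.18 keV

v = qBr/m = (1×1.60×10^-19)(2.62)(0.0116) / (2.32×10^-26) = 2.09×10^5 m/s.
K = ½mv² = 0.5·(2.32×10^-26)·(2.09×10^5)² = 5.09×10^-16 J = 3.18 keV.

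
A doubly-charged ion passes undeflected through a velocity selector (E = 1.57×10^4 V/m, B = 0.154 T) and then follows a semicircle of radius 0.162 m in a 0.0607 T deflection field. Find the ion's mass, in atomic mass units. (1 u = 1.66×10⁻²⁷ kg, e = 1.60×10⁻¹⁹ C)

m ≈ 18.6 u

v = E/B₁ = 1.02×10^5 m/s.
From r = mv/(qB₂), m = qB₂r/v = (2×1.60×10^-19)(0.0607)(0.162) / (1.02×10^5) = 3.09×10^-26 kg.
In atomic mass units: m = 3.09×10^-26 / 1.66×10^-27 = 18.6 u.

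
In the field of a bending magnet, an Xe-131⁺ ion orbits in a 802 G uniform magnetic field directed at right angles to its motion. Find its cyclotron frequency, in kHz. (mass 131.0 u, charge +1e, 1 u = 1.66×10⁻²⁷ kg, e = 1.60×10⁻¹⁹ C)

f ≈ 9.39 kHz

f = qB/(2πm) = (1×1.60×10^-19)(0.0802) / [2π(2.17×10^-25)] = 9390 Hz.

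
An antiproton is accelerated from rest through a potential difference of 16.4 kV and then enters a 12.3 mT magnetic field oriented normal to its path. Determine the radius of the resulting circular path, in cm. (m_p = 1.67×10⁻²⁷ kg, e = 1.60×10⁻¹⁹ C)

The kinetic energy gained is K = qV = (1×1.60×10^-19)(1.64×10^4) = 2.62×10^-15 J.
v = √(2K/m) = 1.77×10^6 m/s.
r = mv/(qB) = (1.67×10^-27)(1.77×10^6) / [(1×1.60×10^-19)(0.0123)] = 1.50 m.

r ≈ 150 cm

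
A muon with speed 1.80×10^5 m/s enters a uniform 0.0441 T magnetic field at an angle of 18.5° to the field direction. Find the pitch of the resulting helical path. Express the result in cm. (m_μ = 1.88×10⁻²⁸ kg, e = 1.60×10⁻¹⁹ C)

The velocity component along B is v∥ = v cos18.5° = 1.71×10^5 m/s.
The cyclotron period T = 2πm/(qB) = 1.67×10^-7 s is set by m, q, B alone.
Pitch = v∥·T = (1.71×10^5)(1.67×10^-7) = 0.0286 m.

pitch ≈ 2.86 cm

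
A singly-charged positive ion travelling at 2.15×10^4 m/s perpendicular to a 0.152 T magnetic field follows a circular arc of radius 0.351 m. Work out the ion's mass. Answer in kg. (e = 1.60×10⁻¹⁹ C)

m ≈ 3.97×10^-25 kg

qvB = mv²/r ⇒ m = qBr/v.
m = (1×1.60×10^-19)(0.152)(0.351) / (2.15×10^4) = 3.97×10^-25 kg.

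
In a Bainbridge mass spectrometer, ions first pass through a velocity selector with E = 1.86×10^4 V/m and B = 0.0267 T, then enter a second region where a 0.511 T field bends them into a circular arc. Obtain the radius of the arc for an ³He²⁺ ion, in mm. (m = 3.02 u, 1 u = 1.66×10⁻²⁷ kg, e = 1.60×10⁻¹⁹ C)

The selector passes v = E/B = 1.86×10^4/0.0267 = 6.97×10^5 m/s.
In the deflection region, r = mv/(qB₂) = (5.01×10^-27)(6.97×10^5) / [(2×1.60×10^-19)(0.511)] = 0.0214 m.

r ≈ 21.4 mm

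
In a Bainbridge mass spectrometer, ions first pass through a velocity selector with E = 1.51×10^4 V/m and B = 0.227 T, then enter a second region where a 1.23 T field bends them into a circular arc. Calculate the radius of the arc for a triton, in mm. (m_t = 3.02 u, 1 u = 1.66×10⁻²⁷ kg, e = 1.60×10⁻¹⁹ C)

The selector passes v = E/B = 1.51×10^4/0.227 = 6.65×10^4 m/s.
In the deflection region, r = mv/(qB₂) = (5.01×10^-27)(6.65×10^4) / [(1×1.60×10^-19)(1.23)] = 1.69×10^-3 m.

r ≈ 1.69 mm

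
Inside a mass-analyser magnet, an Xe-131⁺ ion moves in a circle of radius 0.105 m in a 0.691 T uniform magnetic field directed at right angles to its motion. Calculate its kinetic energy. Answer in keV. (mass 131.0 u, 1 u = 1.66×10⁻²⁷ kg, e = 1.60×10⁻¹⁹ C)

v = qBr/m = (1×1.60×10^-19)(0.691)(0.105) / (2.17×10^-25) = 5.34×10^4 m/s.
K = ½mv² = 0.5·(2.17×10^-25)·(5.34×10^4)² = 3.10×10^-16 J = 1.94 keV.

K ≈ 1.94 keV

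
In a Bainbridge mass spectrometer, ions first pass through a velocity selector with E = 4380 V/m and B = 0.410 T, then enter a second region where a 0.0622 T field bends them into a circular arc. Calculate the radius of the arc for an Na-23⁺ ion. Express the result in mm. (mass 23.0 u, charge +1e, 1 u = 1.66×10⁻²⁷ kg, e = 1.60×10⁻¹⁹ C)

r ≈ 41.0 mm

The selector passes v = E/B = 4380/0.410 = 1.07×10^4 m/s.
In the deflection region, r = mv/(qB₂) = (3.82×10^-26)(1.07×10^4) / [(1×1.60×10^-19)(0.0622)] = 0.0410 m.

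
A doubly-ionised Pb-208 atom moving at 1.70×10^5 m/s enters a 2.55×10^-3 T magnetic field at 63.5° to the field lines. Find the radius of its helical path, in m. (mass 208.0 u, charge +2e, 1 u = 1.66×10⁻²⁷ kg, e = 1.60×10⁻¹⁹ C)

r ≈ 64.4 m

Only the perpendicular component v⊥ = v sin63.5° = 1.52×10^5 m/s is bent by the field.
r = m v⊥ /(qB) = (3.45×10^-25)(1.52×10^5) / [(2×1.60×10^-19)(2.55×10^-3)] = 64.4 m.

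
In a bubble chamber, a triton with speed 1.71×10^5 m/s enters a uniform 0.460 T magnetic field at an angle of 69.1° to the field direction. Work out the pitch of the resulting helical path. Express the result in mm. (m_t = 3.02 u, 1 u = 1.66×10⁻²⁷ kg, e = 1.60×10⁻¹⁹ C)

The velocity component along B is v∥ = v cos69.1° = 6.10×10^4 m/s.
The cyclotron period T = 2πm/(qB) = 4.28×10^-7 s is set by m, q, B alone.
Pitch = v∥·T = (6.10×10^4)(4.28×10^-7) = 0.0261 m.

pitch ≈ 26.1 mm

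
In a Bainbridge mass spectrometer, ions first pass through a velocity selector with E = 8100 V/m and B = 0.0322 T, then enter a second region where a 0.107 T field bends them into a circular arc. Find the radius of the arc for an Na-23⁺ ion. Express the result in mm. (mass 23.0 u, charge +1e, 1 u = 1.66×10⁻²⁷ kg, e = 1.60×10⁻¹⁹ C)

The selector passes v = E/B = 8100/0.0322 = 2.52×10^5 m/s.
In the deflection region, r = mv/(qB₂) = (3.82×10^-26)(2.52×10^5) / [(1×1.60×10^-19)(0.107)] = 0.561 m.

r ≈ 561 mm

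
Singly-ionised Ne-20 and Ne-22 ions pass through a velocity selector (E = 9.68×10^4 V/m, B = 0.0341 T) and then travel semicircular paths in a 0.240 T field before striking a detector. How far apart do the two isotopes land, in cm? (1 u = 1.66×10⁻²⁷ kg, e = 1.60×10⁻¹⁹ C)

Both emerge at v = E/B₁ = 2.84×10^6 m/s.
r = mv/(qB₂), so r₁ = 2.454 m and r₂ = 2.700 m, giving Δr = 0.245 m.
After a semicircle each ion lands a diameter 2r from the entry slit, so the separation is 2Δr = 0.491 m.

Δd ≈ 49.1 cm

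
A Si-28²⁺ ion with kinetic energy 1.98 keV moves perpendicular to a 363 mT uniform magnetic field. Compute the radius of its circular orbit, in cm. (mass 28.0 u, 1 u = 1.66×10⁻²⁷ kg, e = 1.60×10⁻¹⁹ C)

Convert the energy: K = 1.98 keV = 3.17×10^-16 J.
v = √(2K/m) = √(2·3.17×10^-16/4.65×10^-26) = 1.17×10^5 m/s.
r = mv/(qB) = (4.65×10^-26)(1.17×10^5) / [(2×1.60×10^-19)(0.363)] = 0.0467 m.

r ≈ 4.67 cm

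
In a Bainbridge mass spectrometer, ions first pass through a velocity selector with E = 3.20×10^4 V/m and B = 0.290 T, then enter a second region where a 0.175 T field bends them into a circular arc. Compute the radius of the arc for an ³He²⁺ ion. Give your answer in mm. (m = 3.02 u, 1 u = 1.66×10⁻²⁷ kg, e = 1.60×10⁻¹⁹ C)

The selector passes v = E/B = 3.20×10^4/0.290 = 1.10×10^5 m/s.
In the deflection region, r = mv/(qB₂) = (5.01×10^-27)(1.10×10^5) / [(2×1.60×10^-19)(0.175)] = 9.88×10^-3 m.

r ≈ 9.88 mm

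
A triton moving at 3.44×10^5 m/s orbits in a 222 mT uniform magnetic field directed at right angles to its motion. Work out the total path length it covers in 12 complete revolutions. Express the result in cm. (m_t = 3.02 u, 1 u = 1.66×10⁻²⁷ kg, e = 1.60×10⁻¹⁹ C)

L ≈ 366 cm

r = mv/(qB) = 0.0486 m, so one revolution covers 2πr = 0.305 m.
In 12 revolutions: L = 12·2πr = 3.66 m.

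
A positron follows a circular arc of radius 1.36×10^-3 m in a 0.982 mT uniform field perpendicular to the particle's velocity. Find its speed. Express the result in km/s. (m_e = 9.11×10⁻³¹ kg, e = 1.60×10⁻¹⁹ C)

From qvB = mv²/r, v = qBr/m.
v = (1×1.60×10^-19)(9.82×10^-4)(1.36×10^-3) / (9.11×10^-31) = 2.35×10^5 m/s.

v ≈ 235 km/s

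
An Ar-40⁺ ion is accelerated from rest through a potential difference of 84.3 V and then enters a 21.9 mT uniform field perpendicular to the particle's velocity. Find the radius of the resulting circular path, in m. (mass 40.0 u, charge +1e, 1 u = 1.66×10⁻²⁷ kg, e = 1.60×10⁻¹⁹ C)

r ≈ 0.382 m

The kinetic energy gained is K = qV = (1×1.60×10^-19)(84.3) = 1.35×10^-17 J.
v = √(2K/m) = 2.02×10^4 m/s.
r = mv/(qB) = (6.64×10^-26)(2.02×10^4) / [(1×1.60×10^-19)(0.0219)] = 0.382 m.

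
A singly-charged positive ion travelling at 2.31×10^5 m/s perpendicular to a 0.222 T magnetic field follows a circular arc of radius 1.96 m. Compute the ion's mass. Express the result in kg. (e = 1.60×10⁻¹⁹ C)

qvB = mv²/r ⇒ m = qBr/v.
m = (1×1.60×10^-19)(0.222)(1.96) / (2.31×10^5) = 3.01×10^-25 kg.

m ≈ 3.01×10^-25 kg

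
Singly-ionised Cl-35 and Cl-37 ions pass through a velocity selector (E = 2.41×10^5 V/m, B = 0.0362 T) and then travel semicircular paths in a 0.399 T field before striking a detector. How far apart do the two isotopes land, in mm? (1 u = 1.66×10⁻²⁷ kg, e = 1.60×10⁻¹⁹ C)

Both emerge at v = E/B₁ = 6.66×10^6 m/s.
r = mv/(qB₂), so r₁ = 6.059 m and r₂ = 6.405 m, giving Δr = 0.346 m.
After a semicircle each ion lands a diameter 2r from the entry slit, so the separation is 2Δr = 0.692 m.

Δd ≈ 692 mm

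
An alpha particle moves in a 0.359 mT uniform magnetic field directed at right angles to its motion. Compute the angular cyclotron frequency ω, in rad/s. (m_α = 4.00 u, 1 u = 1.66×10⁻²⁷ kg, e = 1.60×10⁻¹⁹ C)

ω = qB/m = (2×1.60×10^-19)(3.59×10^-4) / (6.64×10^-27) = 1.73×10^4 rad/s.

ω ≈ 1.73×10^4 rad/s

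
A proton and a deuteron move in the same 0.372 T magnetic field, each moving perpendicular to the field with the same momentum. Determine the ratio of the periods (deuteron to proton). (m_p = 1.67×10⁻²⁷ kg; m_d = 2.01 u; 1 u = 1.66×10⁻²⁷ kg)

T = 2πm/(qB) is independent of speed, so T₂/T₁ = (m₂/q₂)/(m₁/q₁).
T_{deuteron}/T_{proton} = (3.34×10^-27/1e) / (1.67×10^-27/1e) = 2.00.

ratio ≈ 2.00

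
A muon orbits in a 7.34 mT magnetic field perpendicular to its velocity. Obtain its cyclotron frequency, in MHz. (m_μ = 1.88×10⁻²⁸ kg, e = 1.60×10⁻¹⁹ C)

f = qB/(2πm) = (1×1.60×10^-19)(7.34×10^-3) / [2π(1.88×10^-28)] = 9.94×10^5 Hz.

f ≈ 0.994 MHz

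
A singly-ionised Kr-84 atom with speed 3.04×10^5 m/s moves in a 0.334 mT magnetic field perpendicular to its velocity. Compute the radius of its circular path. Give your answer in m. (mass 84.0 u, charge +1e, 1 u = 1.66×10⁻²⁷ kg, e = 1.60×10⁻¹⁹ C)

r ≈ 793 m

The magnetic force provides the centripetal force: qvB = mv²/r, so r = mv/(qB).
r = (1.39×10^-25 kg)(3.04×10^5 m/s) / [(1×1.60×10^-19 C)(3.34×10^-4 T)] = 793 m.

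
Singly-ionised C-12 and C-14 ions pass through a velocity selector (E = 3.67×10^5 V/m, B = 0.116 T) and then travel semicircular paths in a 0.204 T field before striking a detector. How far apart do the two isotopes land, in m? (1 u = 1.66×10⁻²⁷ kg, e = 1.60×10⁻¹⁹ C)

Both emerge at v = E/B₁ = 3.16×10^6 m/s.
r = mv/(qB₂), so r₁ = 1.931 m and r₂ = 2.253 m, giving Δr = 0.322 m.
After a semicircle each ion lands a diameter 2r from the entry slit, so the separation is 2Δr = 0.644 m.

Δd ≈ 0.644 m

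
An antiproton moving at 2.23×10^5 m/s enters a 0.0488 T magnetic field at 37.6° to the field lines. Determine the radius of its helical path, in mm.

r ≈ 29.1 mm

Only the perpendicular component v⊥ = v sin37.6° = 1.36×10^5 m/s is bent by the field.
r = m v⊥ /(qB) = (1.67×10^-27)(1.36×10^5) / [(1×1.60×10^-19)(0.0488)] = 0.0291 m.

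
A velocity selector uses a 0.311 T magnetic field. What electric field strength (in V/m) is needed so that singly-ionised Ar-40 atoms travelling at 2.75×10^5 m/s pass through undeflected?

E ≈ 8.55×10^4 V/m

qE = qvB ⇒ E = vB = (2.75×10^5)(0.311) = 8.55×10^4 V/m.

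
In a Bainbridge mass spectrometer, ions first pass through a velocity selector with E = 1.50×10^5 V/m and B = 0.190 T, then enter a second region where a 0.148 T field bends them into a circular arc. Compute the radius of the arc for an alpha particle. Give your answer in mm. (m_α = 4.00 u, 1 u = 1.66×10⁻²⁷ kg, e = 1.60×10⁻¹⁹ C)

r ≈ 111 mm

The selector passes v = E/B = 1.50×10^5/0.190 = 7.89×10^5 m/s.
In the deflection region, r = mv/(qB₂) = (6.64×10^-27)(7.89×10^5) / [(2×1.60×10^-19)(0.148)] = 0.111 m.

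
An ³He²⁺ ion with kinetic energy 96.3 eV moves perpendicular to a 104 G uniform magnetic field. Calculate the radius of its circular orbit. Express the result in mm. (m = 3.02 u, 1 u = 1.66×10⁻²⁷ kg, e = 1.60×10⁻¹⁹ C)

Convert the energy: K = 96.3 eV = 1.54×10^-17 J.
v = √(2K/m) = √(2·1.54×10^-17/5.01×10^-27) = 7.84×10^4 m/s.
r = mv/(qB) = (5.01×10^-27)(7.84×10^4) / [(2×1.60×10^-19)(0.0104)] = 0.118 m.

r ≈ 118 mm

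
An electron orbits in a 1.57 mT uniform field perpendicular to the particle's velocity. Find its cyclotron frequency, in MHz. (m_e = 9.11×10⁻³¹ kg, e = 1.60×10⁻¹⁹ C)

f = qB/(2πm) = (1×1.60×10^-19)(1.57×10^-3) / [2π(9.11×10^-31)] = 4.39×10^7 Hz.

f ≈ 43.9 MHz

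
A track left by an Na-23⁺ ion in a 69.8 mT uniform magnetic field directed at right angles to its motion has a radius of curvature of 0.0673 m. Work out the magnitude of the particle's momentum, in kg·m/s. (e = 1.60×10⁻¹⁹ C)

p ≈ 7.52×10^-22 kg·m/s

Since qvB = mv²/r, the momentum p = mv = qBr.
p = (1×1.60×10^-19)(0.0698)(0.0673) = 7.52×10^-22 kg·m/s.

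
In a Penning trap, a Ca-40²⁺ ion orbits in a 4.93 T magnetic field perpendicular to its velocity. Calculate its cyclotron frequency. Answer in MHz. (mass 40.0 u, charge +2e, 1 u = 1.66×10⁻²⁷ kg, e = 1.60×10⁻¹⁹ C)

f ≈ 3.78 MHz

f = qB/(2πm) = (2×1.60×10^-19)(4.93) / [2π(6.64×10^-26)] = 3.78×10^6 Hz.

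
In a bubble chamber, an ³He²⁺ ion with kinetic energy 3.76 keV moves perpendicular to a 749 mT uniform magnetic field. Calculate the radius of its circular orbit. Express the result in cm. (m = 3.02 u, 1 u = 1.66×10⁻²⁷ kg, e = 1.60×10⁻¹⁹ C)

Convert the energy: K = 3.76 keV = 6.02×10^-16 J.
v = √(2K/m) = √(2·6.02×10^-16/5.01×10^-27) = 4.90×10^5 m/s.
r = mv/(qB) = (5.01×10^-27)(4.90×10^5) / [(2×1.60×10^-19)(0.749)] = 0.0102 m.

r ≈ 1.02 cm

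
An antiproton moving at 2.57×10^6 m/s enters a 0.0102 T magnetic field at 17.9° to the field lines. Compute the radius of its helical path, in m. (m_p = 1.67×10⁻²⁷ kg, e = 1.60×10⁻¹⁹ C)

r ≈ 0.808 m

Only the perpendicular component v⊥ = v sin17.9° = 7.90×10^5 m/s is bent by the field.
r = m v⊥ /(qB) = (1.67×10^-27)(7.90×10^5) / [(1×1.60×10^-19)(0.0102)] = 0.808 m.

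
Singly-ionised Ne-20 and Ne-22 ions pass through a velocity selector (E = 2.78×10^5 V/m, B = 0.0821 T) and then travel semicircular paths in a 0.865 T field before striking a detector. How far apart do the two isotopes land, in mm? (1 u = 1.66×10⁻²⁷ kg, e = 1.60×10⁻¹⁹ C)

Δd ≈ 162 mm

Both emerge at v = E/B₁ = 3.39×10^6 m/s.
r = mv/(qB₂), so r₁ = 0.8123 m and r₂ = 0.8935 m, giving Δr = 0.0812 m.
After a semicircle each ion lands a diameter 2r from the entry slit, so the separation is 2Δr = 0.162 m.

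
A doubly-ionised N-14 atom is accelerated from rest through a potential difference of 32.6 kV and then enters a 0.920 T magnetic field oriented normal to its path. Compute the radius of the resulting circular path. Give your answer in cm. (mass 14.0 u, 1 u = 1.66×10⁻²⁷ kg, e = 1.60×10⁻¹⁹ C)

The kinetic energy gained is K = qV = (2×1.60×10^-19)(3.26×10^4) = 1.04×10^-14 J.
v = √(2K/m) = 9.48×10^5 m/s.
r = mv/(qB) = (2.32×10^-26)(9.48×10^5) / [(2×1.60×10^-19)(0.920)] = 0.0748 m.

r ≈ 7.48 cm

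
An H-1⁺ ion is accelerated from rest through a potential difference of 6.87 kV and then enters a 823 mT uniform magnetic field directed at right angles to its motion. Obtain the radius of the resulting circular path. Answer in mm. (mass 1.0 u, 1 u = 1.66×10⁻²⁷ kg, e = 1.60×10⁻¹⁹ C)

r ≈ 14.5 mm

The kinetic energy gained is K = qV = (1×1.60×10^-19)(6870) = 1.10×10^-15 J.
v = √(2K/m) = 1.15×10^6 m/s.
r = mv/(qB) = (1.66×10^-27)(1.15×10^6) / [(1×1.60×10^-19)(0.823)] = 0.0145 m.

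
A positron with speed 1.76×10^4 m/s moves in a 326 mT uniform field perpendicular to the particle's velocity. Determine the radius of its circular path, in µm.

The magnetic force provides the centripetal force: qvB = mv²/r, so r = mv/(qB).
r = (9.11×10^-31 kg)(1.76×10^4 m/s) / [(1×1.60×10^-19 C)(0.326 T)] = 3.07×10^-7 m.

r ≈ 0.307 µm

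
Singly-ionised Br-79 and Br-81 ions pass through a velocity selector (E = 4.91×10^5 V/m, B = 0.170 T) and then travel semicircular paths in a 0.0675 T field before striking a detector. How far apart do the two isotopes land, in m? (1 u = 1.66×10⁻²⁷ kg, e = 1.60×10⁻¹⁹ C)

Δd ≈ 1.78 m

Both emerge at v = E/B₁ = 2.89×10^6 m/s.
r = mv/(qB₂), so r₁ = 35.071 m and r₂ = 35.959 m, giving Δr = 0.888 m.
After a semicircle each ion lands a diameter 2r from the entry slit, so the separation is 2Δr = 1.78 m.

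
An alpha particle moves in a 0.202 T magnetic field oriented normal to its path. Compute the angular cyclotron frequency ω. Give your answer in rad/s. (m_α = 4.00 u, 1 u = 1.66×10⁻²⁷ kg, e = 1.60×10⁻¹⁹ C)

ω ≈ 9.73×10^6 rad/s

ω = qB/m = (2×1.60×10^-19)(0.202) / (6.64×10^-27) = 9.73×10^6 rad/s.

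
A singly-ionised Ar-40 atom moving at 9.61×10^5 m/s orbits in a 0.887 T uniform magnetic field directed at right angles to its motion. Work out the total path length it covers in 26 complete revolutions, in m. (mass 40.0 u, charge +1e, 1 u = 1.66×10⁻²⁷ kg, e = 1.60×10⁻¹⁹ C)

L ≈ 73.5 m

r = mv/(qB) = 0.450 m, so one revolution covers 2πr = 2.83 m.
In 26 revolutions: L = 26·2πr = 73.5 m.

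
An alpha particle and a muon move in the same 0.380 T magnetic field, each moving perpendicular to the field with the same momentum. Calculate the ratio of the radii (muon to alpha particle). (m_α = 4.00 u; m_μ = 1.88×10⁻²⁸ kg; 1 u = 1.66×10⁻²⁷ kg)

ratio ≈ 2.00

r = p/(qB) ⇒ at equal p, r ∝ 1/q.
r_{muon}/r_{alpha particle} = 2.00.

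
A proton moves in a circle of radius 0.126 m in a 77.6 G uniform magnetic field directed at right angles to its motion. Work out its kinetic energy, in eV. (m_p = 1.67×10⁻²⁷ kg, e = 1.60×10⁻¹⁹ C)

v = qBr/m = (1×1.60×10^-19)(7.76×10^-3)(0.126) / (1.67×10^-27) = 9.37×10^4 m/s.
K = ½mv² = 0.5·(1.67×10^-27)·(9.37×10^4)² = 7.33×10^-18 J = 45.8 eV.

K ≈ 45.8 eV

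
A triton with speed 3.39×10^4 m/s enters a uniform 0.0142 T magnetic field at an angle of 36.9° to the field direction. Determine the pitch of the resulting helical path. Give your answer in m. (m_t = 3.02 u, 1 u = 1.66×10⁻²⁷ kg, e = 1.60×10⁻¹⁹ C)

The velocity component along B is v∥ = v cos36.9° = 2.71×10^4 m/s.
The cyclotron period T = 2πm/(qB) = 1.39×10^-5 s is set by m, q, B alone.
Pitch = v∥·T = (2.71×10^4)(1.39×10^-5) = 0.376 m.

pitch ≈ 0.376 m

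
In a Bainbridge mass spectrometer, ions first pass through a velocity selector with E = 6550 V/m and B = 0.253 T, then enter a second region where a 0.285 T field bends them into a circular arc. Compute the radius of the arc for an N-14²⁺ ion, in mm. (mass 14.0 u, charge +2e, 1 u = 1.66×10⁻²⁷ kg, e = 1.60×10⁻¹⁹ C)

The selector passes v = E/B = 6550/0.253 = 2.59×10^4 m/s.
In the deflection region, r = mv/(qB₂) = (2.32×10^-26)(2.59×10^4) / [(2×1.60×10^-19)(0.285)] = 6.60×10^-3 m.

r ≈ 6.60 mm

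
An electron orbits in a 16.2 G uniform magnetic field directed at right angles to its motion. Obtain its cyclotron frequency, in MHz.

f ≈ 45.3 MHz

f = qB/(2πm) = (1×1.60×10^-19)(1.62×10^-3) / [2π(9.11×10^-31)] = 4.53×10^7 Hz.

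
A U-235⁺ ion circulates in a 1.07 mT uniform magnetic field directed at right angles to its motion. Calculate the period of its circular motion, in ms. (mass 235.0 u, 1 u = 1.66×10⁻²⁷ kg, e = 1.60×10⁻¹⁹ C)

The cyclotron period is independent of speed: T = 2πm/(qB).
T = 2π(3.90×10^-25) / [(1×1.60×10^-19)(1.07×10^-3)] = 0.0143 s.

T ≈ 14.3 ms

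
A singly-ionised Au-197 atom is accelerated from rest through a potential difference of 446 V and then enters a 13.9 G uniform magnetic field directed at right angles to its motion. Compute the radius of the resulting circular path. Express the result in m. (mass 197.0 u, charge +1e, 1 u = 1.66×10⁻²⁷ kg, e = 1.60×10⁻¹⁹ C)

The kinetic energy gained is K = qV = (1×1.60×10^-19)(446) = 7.14×10^-17 J.
v = √(2K/m) = 2.09×10^4 m/s.
r = mv/(qB) = (3.27×10^-25)(2.09×10^4) / [(1×1.60×10^-19)(1.39×10^-3)] = 30.7 m.

r ≈ 30.7 m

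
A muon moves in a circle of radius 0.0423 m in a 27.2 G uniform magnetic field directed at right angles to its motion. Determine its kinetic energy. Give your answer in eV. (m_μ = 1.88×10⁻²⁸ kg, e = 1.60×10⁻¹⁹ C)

v = qBr/m = (1×1.60×10^-19)(2.72×10^-3)(0.0423) / (1.88×10^-28) = 9.79×10^4 m/s.
K = ½mv² = 0.5·(1.88×10^-28)·(9.79×10^4)² = 9.01×10^-19 J = 5.63 eV.

K ≈ 5.63 eV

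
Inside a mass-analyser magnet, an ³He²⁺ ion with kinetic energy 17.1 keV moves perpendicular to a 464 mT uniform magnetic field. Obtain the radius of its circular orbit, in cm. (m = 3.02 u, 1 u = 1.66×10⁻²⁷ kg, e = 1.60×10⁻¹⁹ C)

Convert the energy: K = 17.1 keV = 2.74×10^-15 J.
v = √(2K/m) = √(2·2.74×10^-15/5.01×10^-27) = 1.04×10^6 m/s.
r = mv/(qB) = (5.01×10^-27)(1.04×10^6) / [(2×1.60×10^-19)(0.464)] = 0.0353 m.

r ≈ 3.53 cm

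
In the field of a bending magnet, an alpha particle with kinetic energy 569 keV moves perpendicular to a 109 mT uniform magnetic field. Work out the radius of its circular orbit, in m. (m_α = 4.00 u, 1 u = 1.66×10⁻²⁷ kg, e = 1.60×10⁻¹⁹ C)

r ≈ 0.997 m

Convert the energy: K = 569 keV = 9.10×10^-14 J.
v = √(2K/m) = √(2·9.10×10^-14/6.64×10^-27) = 5.24×10^6 m/s.
r = mv/(qB) = (6.64×10^-27)(5.24×10^6) / [(2×1.60×10^-19)(0.109)] = 0.997 m.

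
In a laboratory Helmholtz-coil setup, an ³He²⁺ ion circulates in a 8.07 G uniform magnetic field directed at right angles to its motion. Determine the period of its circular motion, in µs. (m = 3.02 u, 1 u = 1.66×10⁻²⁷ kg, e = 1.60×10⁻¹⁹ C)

The cyclotron period is independent of speed: T = 2πm/(qB).
T = 2π(5.01×10^-27) / [(2×1.60×10^-19)(8.07×10^-4)] = 1.22×10^-4 s.

T ≈ 122 µs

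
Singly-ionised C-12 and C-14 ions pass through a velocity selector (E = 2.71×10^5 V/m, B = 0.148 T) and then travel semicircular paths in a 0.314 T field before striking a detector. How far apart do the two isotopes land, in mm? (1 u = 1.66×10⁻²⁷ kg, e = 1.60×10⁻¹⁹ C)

Both emerge at v = E/B₁ = 1.83×10^6 m/s.
r = mv/(qB₂), so r₁ = 0.726 m and r₂ = 0.847 m, giving Δr = 0.121 m.
After a semicircle each ion lands a diameter 2r from the entry slit, so the separation is 2Δr = 0.242 m.

Δd ≈ 242 mm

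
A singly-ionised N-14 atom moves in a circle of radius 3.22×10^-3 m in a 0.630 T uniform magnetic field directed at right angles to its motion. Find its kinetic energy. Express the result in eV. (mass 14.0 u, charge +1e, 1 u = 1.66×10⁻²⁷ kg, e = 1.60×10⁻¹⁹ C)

K ≈ 14.2 eV

v = qBr/m = (1×1.60×10^-19)(0.630)(3.22×10^-3) / (2.32×10^-26) = 1.40×10^4 m/s.
K = ½mv² = 0.5·(2.32×10^-26)·(1.40×10^4)² = 2.27×10^-18 J = 14.2 eV.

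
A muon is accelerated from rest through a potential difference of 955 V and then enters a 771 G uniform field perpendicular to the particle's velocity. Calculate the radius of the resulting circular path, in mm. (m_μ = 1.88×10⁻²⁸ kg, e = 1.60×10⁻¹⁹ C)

r ≈ 19.4 mm

The kinetic energy gained is K = qV = (1×1.60×10^-19)(955) = 1.53×10^-16 J.
v = √(2K/m) = 1.27×10^6 m/s.
r = mv/(qB) = (1.88×10^-28)(1.27×10^6) / [(1×1.60×10^-19)(0.0771)] = 0.0194 m.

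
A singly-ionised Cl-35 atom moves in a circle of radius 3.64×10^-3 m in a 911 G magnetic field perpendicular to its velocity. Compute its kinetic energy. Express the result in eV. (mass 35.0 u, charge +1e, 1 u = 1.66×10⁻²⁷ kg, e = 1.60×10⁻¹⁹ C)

v = qBr/m = (1×1.60×10^-19)(0.0911)(3.64×10^-3) / (5.81×10^-26) = 913 m/s.
K = ½mv² = 0.5·(5.81×10^-26)·(913)² = 2.42×10^-20 J = 0.151 eV.

K ≈ 0.151 eV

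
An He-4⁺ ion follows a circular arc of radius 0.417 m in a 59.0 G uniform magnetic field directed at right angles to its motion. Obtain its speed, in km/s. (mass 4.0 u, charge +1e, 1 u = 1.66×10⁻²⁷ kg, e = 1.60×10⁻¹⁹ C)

From qvB = mv²/r, v = qBr/m.
v = (1×1.60×10^-19)(5.90×10^-3)(0.417) / (6.64×10^-27) = 5.93×10^4 m/s.

v ≈ 59.3 km/s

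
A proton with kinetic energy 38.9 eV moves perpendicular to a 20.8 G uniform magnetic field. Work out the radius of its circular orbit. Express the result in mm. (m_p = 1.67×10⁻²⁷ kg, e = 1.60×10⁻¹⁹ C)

r ≈ 433 mm

Convert the energy: K = 38.9 eV = 6.22×10^-18 J.
v = √(2K/m) = √(2·6.22×10^-18/1.67×10^-27) = 8.63×10^4 m/s.
r = mv/(qB) = (1.67×10^-27)(8.63×10^4) / [(1×1.60×10^-19)(2.08×10^-3)] = 0.433 m.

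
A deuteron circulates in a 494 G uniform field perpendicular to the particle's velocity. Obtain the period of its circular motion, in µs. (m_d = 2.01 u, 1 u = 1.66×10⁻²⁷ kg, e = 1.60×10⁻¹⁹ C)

The cyclotron period is independent of speed: T = 2πm/(qB).
T = 2π(3.34×10^-27) / [(1×1.60×10^-19)(0.0494)] = 2.65×10^-6 s.

T ≈ 2.65 µs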